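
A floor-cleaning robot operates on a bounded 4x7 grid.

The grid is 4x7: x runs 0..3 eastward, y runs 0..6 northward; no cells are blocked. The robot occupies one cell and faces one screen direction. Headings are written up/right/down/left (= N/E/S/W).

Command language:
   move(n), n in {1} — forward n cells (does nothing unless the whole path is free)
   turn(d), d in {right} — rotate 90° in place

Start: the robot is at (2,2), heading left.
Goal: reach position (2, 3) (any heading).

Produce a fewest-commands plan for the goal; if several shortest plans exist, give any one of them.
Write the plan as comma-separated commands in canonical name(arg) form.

from: at (2,2), heading left
1. turn(right) → at (2,2), heading up
2. move(1) → at (2,3), heading up
shorter routes all fall short; 2 is best.

turn(right), move(1)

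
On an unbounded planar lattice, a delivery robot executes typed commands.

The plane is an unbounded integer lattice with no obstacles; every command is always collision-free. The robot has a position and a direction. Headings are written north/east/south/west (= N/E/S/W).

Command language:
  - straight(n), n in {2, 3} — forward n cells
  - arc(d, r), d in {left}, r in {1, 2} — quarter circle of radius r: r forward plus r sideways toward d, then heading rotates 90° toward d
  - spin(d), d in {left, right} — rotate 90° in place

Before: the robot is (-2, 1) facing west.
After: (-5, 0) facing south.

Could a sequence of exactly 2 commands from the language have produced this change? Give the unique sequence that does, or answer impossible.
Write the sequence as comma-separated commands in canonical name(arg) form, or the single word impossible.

straight(2), arc(left, 1)

key: cell and facing (now S) both changed — the 2 commands mix motion and turning
initial: (-2, 1) facing west
[1] after straight(2): (-4, 1) facing west
[2] after arc(left, 1): (-5, 0) facing south
uniquely the one of 36 2-step routes that fits.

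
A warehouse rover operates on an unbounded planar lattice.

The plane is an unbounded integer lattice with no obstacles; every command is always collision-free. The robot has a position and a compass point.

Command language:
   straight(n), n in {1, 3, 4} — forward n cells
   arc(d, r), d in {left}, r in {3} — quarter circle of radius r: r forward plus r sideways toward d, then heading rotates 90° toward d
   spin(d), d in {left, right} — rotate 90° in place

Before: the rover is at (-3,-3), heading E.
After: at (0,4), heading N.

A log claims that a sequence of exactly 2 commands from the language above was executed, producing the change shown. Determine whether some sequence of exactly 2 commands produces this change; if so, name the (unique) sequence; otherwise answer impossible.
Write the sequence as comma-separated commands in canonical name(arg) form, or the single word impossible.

arc(left, 3), straight(4)

key: cell and facing (now N) both changed — the 2 commands mix motion and turning
t0: at (-3,-3), heading E
step 1 (arc(left, 3)): at (0,0), heading N
step 2 (straight(4)): at (0,4), heading N
no other 2-command option fits: unique.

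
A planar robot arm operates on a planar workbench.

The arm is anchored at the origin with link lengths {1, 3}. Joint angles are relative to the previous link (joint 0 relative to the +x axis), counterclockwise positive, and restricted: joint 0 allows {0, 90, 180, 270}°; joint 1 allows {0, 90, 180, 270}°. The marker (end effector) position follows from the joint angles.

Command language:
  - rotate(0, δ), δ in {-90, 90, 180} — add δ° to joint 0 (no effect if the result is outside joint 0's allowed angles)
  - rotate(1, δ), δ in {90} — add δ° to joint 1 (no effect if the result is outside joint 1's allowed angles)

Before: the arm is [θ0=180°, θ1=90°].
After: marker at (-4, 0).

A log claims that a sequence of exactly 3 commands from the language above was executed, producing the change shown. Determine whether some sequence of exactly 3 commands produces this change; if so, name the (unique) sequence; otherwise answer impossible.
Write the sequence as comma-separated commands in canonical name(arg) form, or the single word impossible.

rotate(1, 90), rotate(1, 90), rotate(1, 90)

initial: [θ0=180°, θ1=90°]
step 1 (rotate(1, 90)): [θ0=180°, θ1=180°]
step 2 (rotate(1, 90)): [θ0=180°, θ1=270°]
step 3 (rotate(1, 90)): [θ0=180°, θ1=0°]
all 64 alternatives checked — unique.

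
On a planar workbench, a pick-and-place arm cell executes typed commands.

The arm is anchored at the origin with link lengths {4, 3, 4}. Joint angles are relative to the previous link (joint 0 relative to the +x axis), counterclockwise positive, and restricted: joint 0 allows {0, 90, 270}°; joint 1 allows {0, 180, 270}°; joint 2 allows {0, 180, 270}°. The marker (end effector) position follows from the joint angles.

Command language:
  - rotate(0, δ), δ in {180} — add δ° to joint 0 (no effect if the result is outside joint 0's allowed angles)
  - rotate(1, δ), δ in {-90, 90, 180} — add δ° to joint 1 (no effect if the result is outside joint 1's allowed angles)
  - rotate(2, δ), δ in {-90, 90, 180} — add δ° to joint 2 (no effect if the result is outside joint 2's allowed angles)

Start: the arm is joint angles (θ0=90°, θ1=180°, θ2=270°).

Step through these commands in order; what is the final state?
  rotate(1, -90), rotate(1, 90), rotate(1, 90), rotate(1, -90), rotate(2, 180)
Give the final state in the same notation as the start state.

joint angles (θ0=90°, θ1=270°, θ2=270°)

t0: joint angles (θ0=90°, θ1=180°, θ2=270°)
t=1 rotate(1, -90) ⇒ joint angles (θ0=90°, θ1=180°, θ2=270°)
t=2 rotate(1, 90) ⇒ joint angles (θ0=90°, θ1=270°, θ2=270°)
t=3 rotate(1, 90) ⇒ joint angles (θ0=90°, θ1=0°, θ2=270°)
t=4 rotate(1, -90) ⇒ joint angles (θ0=90°, θ1=270°, θ2=270°)
t=5 rotate(2, 180) ⇒ joint angles (θ0=90°, θ1=270°, θ2=270°)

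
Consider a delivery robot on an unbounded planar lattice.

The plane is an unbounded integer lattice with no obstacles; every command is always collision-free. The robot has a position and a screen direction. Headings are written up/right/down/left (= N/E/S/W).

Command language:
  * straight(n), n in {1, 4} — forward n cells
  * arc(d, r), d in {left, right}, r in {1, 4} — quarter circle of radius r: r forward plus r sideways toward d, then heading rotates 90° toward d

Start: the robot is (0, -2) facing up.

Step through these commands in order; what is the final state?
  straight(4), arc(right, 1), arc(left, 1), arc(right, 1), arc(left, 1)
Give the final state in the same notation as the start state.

initial: (0, -2) facing up
1. straight(4) → (0, 2) facing up
2. arc(right, 1) → (1, 3) facing right
3. arc(left, 1) → (2, 4) facing up
4. arc(right, 1) → (3, 5) facing right
5. arc(left, 1) → (4, 6) facing up

(4, 6) facing up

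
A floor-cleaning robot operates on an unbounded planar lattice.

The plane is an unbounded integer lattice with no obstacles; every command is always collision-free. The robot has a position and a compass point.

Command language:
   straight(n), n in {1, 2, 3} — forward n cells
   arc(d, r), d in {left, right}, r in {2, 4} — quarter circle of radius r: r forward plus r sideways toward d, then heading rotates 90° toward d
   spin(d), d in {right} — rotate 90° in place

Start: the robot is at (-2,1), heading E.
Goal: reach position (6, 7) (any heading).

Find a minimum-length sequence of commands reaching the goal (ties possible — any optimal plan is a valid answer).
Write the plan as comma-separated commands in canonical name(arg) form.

straight(2), arc(left, 4), arc(right, 2)

start: at (-2,1), heading E
1. straight(2) → at (0,1), heading E
2. arc(left, 4) → at (4,5), heading N
3. arc(right, 2) → at (6,7), heading E
no 2-step plan works, so 3 is optimal.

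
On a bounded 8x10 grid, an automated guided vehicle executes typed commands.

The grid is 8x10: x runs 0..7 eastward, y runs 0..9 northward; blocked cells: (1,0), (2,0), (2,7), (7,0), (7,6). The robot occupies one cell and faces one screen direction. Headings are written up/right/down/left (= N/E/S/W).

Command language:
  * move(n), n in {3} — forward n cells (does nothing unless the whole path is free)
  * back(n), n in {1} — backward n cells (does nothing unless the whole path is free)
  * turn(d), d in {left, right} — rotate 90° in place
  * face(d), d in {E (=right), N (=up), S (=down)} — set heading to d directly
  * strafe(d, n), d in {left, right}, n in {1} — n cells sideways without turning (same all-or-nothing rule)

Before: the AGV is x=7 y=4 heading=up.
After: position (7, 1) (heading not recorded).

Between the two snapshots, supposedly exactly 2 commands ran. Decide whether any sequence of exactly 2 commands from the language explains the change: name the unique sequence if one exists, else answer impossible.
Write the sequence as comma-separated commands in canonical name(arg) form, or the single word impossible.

key: running move(3) before face(S) would end elsewhere — order is forced
begin: x=7 y=4 heading=up
1. face(S) → x=7 y=4 heading=down
2. move(3) → x=7 y=1 heading=down
no rival 2-sequence matches.

face(S), move(3)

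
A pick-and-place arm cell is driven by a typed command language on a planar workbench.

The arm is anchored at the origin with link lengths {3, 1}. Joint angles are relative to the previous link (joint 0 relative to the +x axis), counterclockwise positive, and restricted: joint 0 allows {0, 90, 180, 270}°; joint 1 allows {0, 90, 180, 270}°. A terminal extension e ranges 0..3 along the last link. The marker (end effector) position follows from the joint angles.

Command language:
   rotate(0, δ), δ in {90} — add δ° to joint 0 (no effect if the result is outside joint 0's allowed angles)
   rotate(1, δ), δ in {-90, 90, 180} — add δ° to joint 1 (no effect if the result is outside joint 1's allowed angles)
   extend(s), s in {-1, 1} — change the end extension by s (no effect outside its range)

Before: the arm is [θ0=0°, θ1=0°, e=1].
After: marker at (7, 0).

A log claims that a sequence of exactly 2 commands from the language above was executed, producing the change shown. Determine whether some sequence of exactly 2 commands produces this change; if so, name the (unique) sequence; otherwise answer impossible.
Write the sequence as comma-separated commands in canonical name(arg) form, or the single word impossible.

start: [θ0=0°, θ1=0°, e=1]
step 1 (extend(1)): [θ0=0°, θ1=0°, e=2]
step 2 (extend(1)): [θ0=0°, θ1=0°, e=3]
no rival 2-sequence matches.

extend(1), extend(1)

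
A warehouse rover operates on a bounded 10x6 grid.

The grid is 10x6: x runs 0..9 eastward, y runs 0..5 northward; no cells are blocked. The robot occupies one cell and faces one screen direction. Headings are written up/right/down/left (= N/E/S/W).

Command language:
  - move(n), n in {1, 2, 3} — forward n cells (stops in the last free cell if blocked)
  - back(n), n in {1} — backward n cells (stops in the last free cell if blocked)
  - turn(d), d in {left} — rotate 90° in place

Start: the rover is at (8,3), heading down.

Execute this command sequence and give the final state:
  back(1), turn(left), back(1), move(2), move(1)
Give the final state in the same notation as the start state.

at (9,4), heading right

t0: at (8,3), heading down
t=1 back(1) ⇒ at (8,4), heading down
t=2 turn(left) ⇒ at (8,4), heading right
t=3 back(1) ⇒ at (7,4), heading right
t=4 move(2) ⇒ at (9,4), heading right
t=5 move(1) ⇒ at (9,4), heading right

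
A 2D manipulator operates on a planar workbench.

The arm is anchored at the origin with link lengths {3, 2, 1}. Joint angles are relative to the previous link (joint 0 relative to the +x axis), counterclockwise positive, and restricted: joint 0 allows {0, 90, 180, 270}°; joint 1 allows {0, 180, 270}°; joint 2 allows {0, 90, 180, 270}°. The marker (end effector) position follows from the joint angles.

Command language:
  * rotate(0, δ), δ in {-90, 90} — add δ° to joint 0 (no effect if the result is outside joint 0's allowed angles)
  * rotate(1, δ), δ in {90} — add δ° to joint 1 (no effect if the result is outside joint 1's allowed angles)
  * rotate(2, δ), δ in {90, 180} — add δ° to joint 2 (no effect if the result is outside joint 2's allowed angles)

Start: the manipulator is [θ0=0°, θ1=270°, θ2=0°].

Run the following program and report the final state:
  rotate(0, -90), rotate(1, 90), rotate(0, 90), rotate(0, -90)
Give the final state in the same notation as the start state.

[θ0=270°, θ1=0°, θ2=0°]

t0: [θ0=0°, θ1=270°, θ2=0°]
t=1 rotate(0, -90) ⇒ [θ0=270°, θ1=270°, θ2=0°]
t=2 rotate(1, 90) ⇒ [θ0=270°, θ1=0°, θ2=0°]
t=3 rotate(0, 90) ⇒ [θ0=0°, θ1=0°, θ2=0°]
t=4 rotate(0, -90) ⇒ [θ0=270°, θ1=0°, θ2=0°]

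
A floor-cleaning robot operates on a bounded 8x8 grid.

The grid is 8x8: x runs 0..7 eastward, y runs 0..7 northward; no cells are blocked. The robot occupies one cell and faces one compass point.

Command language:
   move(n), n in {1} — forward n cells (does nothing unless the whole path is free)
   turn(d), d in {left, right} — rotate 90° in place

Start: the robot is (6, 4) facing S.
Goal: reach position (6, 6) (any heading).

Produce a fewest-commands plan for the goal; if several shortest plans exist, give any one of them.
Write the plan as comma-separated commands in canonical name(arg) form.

turn(right), turn(right), move(1), move(1)

from: (6, 4) facing S
t=1 turn(right) ⇒ (6, 4) facing W
t=2 turn(right) ⇒ (6, 4) facing N
t=3 move(1) ⇒ (6, 5) facing N
t=4 move(1) ⇒ (6, 6) facing N
minimal: 4 command(s), checked below 4.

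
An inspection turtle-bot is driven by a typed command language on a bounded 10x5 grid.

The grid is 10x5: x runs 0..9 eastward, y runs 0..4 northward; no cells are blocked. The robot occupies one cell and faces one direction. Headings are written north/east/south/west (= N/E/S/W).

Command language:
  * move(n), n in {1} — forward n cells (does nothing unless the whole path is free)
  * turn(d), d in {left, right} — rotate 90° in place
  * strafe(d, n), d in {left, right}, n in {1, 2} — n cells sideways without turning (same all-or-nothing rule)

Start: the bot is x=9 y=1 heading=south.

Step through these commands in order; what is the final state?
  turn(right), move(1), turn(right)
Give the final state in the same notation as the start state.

begin: x=9 y=1 heading=south
step 1 (turn(right)): x=9 y=1 heading=west
step 2 (move(1)): x=8 y=1 heading=west
step 3 (turn(right)): x=8 y=1 heading=north

x=8 y=1 heading=north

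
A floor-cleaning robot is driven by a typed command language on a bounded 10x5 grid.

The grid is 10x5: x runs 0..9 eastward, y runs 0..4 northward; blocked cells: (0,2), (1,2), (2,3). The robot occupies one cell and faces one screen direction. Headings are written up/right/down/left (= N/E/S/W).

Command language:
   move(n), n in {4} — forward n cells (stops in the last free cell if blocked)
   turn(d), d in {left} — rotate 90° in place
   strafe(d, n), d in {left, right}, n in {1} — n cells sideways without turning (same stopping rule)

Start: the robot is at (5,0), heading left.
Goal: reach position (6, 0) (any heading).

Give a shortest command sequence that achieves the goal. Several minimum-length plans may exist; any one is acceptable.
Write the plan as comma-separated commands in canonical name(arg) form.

t0: at (5,0), heading left
[1] after turn(left): at (5,0), heading down
[2] after strafe(left, 1): at (6,0), heading down
no 1-step plan works, so 2 is optimal.

turn(left), strafe(left, 1)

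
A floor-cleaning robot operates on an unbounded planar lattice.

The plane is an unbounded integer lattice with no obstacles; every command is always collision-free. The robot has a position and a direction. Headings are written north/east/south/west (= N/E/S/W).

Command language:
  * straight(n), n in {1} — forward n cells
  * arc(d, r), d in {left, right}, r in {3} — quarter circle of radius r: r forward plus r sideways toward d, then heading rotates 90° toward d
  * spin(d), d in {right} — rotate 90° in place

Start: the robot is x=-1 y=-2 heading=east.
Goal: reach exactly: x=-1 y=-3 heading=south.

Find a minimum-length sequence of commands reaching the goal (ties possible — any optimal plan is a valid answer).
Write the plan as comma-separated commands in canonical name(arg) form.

initial: x=-1 y=-2 heading=east
[1] after spin(right): x=-1 y=-2 heading=south
[2] after straight(1): x=-1 y=-3 heading=south
no 1-step plan works, so 2 is optimal.

spin(right), straight(1)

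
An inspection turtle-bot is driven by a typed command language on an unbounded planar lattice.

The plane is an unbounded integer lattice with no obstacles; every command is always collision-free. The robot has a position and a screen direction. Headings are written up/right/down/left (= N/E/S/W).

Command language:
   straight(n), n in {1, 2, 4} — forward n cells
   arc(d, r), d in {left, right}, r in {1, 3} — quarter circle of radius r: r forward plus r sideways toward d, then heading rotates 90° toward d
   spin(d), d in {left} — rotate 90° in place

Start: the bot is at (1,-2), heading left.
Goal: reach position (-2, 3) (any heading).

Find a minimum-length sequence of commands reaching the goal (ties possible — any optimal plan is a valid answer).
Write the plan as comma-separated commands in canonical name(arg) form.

arc(right, 3), straight(2)

initial: at (1,-2), heading left
1. arc(right, 3) → at (-2,1), heading up
2. straight(2) → at (-2,3), heading up
minimal: 2 command(s), checked below 2.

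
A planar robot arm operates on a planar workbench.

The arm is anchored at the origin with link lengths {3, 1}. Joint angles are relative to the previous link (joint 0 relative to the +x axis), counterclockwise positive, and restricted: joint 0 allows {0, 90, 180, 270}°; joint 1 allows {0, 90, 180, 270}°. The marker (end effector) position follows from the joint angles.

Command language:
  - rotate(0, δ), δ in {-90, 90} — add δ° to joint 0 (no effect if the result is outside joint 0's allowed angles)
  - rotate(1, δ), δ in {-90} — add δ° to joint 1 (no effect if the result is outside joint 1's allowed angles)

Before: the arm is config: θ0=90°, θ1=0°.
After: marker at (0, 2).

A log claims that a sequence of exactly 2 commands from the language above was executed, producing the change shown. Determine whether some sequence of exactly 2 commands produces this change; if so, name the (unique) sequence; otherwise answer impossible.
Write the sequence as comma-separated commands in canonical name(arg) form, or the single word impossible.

rotate(1, -90), rotate(1, -90)

t0: config: θ0=90°, θ1=0°
[1] after rotate(1, -90): config: θ0=90°, θ1=270°
[2] after rotate(1, -90): config: θ0=90°, θ1=180°
uniquely the one of 9 2-step routes that fits.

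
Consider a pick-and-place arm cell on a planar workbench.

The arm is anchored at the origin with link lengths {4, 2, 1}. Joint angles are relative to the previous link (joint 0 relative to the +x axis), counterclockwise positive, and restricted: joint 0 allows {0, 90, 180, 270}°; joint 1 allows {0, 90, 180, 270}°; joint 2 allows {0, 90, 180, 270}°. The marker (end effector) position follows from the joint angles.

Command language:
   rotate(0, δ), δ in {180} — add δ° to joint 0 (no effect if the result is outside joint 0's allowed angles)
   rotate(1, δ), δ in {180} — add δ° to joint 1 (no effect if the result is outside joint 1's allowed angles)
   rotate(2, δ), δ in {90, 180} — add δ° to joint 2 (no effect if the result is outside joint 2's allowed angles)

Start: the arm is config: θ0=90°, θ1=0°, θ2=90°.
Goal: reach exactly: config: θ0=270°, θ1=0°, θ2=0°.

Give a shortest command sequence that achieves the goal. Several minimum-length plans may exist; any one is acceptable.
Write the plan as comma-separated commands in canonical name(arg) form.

rotate(0, 180), rotate(2, 180), rotate(2, 90)

begin: config: θ0=90°, θ1=0°, θ2=90°
1. rotate(0, 180) → config: θ0=270°, θ1=0°, θ2=90°
2. rotate(2, 180) → config: θ0=270°, θ1=0°, θ2=270°
3. rotate(2, 90) → config: θ0=270°, θ1=0°, θ2=0°
shorter routes all fall short; 3 is best.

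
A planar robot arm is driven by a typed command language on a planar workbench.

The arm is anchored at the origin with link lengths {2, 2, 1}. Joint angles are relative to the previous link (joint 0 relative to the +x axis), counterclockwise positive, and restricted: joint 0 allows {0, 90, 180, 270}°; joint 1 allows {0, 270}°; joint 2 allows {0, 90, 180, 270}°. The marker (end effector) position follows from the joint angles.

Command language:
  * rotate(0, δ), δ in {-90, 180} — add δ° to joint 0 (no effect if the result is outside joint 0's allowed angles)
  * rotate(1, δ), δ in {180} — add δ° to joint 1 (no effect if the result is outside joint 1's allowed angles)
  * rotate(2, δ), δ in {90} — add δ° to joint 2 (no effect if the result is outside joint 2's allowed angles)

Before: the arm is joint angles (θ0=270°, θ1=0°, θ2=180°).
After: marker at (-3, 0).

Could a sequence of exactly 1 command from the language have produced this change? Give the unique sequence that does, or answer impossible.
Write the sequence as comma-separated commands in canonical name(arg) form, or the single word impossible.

rotate(0, -90)

t0: joint angles (θ0=270°, θ1=0°, θ2=180°)
1. rotate(0, -90) → joint angles (θ0=180°, θ1=0°, θ2=180°)
no other 1-command option fits: unique.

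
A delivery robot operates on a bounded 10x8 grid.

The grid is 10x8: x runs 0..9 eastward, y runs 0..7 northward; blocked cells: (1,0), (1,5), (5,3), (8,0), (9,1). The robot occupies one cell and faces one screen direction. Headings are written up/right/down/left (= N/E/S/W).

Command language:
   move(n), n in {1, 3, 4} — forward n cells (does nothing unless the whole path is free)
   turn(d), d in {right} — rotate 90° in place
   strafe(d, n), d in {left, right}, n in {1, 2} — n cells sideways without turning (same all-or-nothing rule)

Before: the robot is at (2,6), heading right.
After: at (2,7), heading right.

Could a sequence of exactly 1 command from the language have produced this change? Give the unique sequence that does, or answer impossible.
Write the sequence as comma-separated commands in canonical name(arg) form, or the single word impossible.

strafe(left, 1)

key: heading stays E — the single command does not turn
start: at (2,6), heading right
step 1 (strafe(left, 1)): at (2,7), heading right
no rival 1-sequence matches.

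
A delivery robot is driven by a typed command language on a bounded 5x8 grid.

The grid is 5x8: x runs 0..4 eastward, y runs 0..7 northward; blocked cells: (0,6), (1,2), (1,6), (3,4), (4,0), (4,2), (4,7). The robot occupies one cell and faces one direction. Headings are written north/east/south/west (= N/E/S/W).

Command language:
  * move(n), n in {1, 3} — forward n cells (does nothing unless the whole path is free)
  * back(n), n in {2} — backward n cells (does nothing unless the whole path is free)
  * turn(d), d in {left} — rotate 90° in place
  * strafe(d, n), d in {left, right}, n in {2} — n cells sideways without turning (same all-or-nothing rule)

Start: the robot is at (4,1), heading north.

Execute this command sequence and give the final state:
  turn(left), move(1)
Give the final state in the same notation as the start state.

begin: at (4,1), heading north
t=1 turn(left) ⇒ at (4,1), heading west
t=2 move(1) ⇒ at (3,1), heading west

at (3,1), heading west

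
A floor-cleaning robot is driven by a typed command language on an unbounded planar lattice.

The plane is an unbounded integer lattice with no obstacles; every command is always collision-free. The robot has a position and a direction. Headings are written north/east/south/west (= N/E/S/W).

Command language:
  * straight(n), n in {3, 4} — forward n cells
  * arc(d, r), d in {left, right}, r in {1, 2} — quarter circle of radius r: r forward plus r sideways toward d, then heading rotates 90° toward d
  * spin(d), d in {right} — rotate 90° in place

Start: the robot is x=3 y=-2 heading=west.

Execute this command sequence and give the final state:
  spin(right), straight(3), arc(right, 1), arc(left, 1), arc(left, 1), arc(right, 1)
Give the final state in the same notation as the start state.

x=3 y=5 heading=north

t0: x=3 y=-2 heading=west
[1] after spin(right): x=3 y=-2 heading=north
[2] after straight(3): x=3 y=1 heading=north
[3] after arc(right, 1): x=4 y=2 heading=east
[4] after arc(left, 1): x=5 y=3 heading=north
[5] after arc(left, 1): x=4 y=4 heading=west
[6] after arc(right, 1): x=3 y=5 heading=north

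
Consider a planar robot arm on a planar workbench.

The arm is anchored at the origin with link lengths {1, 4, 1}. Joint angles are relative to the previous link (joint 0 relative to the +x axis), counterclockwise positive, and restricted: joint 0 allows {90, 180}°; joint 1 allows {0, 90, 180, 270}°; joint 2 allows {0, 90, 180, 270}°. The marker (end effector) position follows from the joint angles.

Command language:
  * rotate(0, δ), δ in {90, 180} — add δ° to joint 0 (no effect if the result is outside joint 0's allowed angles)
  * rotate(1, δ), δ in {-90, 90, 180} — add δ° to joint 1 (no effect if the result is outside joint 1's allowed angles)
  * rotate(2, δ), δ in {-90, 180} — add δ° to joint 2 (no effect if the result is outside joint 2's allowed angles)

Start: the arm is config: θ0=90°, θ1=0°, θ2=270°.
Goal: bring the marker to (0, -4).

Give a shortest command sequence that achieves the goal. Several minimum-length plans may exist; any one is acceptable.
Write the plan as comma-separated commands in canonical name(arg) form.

t0: config: θ0=90°, θ1=0°, θ2=270°
1. rotate(2, 180) → config: θ0=90°, θ1=0°, θ2=90°
2. rotate(2, -90) → config: θ0=90°, θ1=0°, θ2=0°
3. rotate(1, 180) → config: θ0=90°, θ1=180°, θ2=0°
no 2-step plan works, so 3 is optimal.

rotate(2, 180), rotate(2, -90), rotate(1, 180)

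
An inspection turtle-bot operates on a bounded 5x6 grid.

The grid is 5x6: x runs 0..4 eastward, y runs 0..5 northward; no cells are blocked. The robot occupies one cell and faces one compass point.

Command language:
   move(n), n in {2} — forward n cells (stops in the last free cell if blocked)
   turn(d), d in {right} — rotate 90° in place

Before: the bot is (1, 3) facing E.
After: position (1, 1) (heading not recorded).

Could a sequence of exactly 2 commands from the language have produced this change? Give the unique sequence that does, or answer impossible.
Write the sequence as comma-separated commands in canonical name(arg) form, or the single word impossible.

key: running move(2) before turn(right) would end elsewhere — order is forced
begin: (1, 3) facing E
[1] after turn(right): (1, 3) facing S
[2] after move(2): (1, 1) facing S
all 4 alternatives checked — unique.

turn(right), move(2)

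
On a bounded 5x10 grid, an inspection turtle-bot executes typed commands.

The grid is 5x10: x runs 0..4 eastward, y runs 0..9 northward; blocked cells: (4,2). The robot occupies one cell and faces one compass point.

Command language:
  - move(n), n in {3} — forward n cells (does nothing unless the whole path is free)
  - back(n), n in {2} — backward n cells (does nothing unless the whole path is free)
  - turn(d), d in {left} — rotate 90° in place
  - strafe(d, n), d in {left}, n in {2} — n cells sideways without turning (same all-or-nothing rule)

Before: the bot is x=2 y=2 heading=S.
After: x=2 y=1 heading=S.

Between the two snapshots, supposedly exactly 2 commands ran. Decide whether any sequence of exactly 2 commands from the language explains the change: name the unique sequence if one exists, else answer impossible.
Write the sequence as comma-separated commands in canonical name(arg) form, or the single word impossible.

back(2), move(3)

key: order matters: swapping back(2) and move(3) lands elsewhere
t0: x=2 y=2 heading=S
step 1 (back(2)): x=2 y=4 heading=S
step 2 (move(3)): x=2 y=1 heading=S
no rival 2-sequence matches.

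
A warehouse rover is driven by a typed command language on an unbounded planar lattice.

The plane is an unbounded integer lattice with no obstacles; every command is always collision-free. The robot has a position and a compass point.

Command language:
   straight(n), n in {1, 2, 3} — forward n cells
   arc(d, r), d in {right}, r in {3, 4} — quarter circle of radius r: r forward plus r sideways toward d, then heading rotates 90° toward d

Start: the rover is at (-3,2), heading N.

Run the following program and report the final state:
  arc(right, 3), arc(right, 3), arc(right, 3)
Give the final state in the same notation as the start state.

from: at (-3,2), heading N
1. arc(right, 3) → at (0,5), heading E
2. arc(right, 3) → at (3,2), heading S
3. arc(right, 3) → at (0,-1), heading W

at (0,-1), heading W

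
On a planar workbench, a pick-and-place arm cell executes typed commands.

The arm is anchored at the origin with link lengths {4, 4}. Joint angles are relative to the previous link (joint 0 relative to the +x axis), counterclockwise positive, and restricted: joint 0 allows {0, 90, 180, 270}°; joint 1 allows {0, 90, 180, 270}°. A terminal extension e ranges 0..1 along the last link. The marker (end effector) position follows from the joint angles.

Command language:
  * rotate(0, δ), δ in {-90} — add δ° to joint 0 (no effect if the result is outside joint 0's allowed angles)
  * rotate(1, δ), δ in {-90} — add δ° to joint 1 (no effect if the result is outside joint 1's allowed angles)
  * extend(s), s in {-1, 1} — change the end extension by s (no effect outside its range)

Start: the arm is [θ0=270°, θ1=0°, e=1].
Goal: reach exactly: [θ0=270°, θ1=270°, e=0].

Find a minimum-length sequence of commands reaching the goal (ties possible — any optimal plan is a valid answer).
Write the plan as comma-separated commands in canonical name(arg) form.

extend(-1), rotate(1, -90)

start: [θ0=270°, θ1=0°, e=1]
step 1 (extend(-1)): [θ0=270°, θ1=0°, e=0]
step 2 (rotate(1, -90)): [θ0=270°, θ1=270°, e=0]
minimal: 2 command(s), checked below 2.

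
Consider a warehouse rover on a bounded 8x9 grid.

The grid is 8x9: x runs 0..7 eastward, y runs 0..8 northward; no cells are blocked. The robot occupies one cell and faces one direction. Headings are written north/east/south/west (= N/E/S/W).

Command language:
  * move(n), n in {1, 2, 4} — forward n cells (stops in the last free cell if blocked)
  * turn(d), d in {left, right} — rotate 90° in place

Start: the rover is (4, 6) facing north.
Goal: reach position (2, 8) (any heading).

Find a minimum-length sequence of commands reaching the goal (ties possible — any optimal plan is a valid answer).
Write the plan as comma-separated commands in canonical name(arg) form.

move(2), turn(left), move(2)

initial: (4, 6) facing north
1. move(2) → (4, 8) facing north
2. turn(left) → (4, 8) facing west
3. move(2) → (2, 8) facing west
nothing shorter than 3 reaches the goal.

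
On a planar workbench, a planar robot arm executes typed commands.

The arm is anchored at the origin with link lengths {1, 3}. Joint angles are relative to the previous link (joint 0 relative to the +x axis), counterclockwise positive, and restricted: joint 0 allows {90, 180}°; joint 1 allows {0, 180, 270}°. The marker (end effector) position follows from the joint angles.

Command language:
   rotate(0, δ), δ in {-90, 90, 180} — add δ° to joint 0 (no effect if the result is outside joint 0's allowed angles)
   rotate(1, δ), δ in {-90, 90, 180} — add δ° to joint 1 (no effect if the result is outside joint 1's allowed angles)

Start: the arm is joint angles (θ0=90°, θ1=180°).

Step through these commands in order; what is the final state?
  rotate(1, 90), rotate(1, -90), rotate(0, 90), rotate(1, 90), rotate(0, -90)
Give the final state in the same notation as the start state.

start: joint angles (θ0=90°, θ1=180°)
t=1 rotate(1, 90) ⇒ joint angles (θ0=90°, θ1=270°)
t=2 rotate(1, -90) ⇒ joint angles (θ0=90°, θ1=180°)
t=3 rotate(0, 90) ⇒ joint angles (θ0=180°, θ1=180°)
t=4 rotate(1, 90) ⇒ joint angles (θ0=180°, θ1=270°)
t=5 rotate(0, -90) ⇒ joint angles (θ0=90°, θ1=270°)

joint angles (θ0=90°, θ1=270°)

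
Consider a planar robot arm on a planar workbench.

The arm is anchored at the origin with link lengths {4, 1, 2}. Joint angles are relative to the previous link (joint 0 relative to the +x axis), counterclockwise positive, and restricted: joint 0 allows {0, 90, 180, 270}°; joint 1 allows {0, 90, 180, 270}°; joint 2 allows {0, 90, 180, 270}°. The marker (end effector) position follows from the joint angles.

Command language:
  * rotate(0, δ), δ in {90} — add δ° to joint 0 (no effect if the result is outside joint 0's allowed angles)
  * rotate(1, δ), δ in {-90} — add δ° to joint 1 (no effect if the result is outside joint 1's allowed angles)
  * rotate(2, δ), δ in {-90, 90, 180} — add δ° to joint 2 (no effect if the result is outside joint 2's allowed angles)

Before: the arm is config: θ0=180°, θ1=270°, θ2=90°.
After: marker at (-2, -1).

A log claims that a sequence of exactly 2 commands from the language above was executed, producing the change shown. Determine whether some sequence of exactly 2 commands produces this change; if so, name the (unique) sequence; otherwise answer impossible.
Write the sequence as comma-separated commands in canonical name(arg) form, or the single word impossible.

rotate(1, -90), rotate(1, -90)

begin: config: θ0=180°, θ1=270°, θ2=90°
[1] after rotate(1, -90): config: θ0=180°, θ1=180°, θ2=90°
[2] after rotate(1, -90): config: θ0=180°, θ1=90°, θ2=90°
uniquely the one of 25 2-step routes that fits.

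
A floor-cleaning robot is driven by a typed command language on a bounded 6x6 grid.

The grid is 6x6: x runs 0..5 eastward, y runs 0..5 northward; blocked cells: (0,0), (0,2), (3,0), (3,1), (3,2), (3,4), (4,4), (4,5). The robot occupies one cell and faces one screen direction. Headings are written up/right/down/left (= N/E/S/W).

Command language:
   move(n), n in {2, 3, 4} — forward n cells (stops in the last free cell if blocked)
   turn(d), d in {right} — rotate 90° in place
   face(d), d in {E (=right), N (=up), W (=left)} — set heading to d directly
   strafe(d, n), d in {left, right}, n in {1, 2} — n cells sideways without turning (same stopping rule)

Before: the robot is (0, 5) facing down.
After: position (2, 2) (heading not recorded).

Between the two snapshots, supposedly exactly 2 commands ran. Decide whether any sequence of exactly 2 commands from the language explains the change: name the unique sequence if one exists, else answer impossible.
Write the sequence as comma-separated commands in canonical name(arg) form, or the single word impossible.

strafe(left, 2), move(3)

key: running move(3) before strafe(left, 2) would end elsewhere — order is forced
from: (0, 5) facing down
t=1 strafe(left, 2) ⇒ (2, 5) facing down
t=2 move(3) ⇒ (2, 2) facing down
uniquely the one of 121 2-step routes that fits.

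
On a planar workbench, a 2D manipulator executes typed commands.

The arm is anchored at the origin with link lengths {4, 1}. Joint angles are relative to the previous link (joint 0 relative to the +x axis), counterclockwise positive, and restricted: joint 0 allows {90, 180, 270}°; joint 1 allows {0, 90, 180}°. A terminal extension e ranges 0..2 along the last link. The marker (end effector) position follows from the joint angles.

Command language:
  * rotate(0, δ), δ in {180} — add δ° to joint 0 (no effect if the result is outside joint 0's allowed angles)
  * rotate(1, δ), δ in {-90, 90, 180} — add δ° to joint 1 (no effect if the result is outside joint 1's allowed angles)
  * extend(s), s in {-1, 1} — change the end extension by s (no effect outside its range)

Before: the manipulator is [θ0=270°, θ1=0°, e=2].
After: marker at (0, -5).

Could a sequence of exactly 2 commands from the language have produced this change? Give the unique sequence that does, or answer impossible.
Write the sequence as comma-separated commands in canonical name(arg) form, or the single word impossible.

extend(-1), extend(-1)

initial: [θ0=270°, θ1=0°, e=2]
t=1 extend(-1) ⇒ [θ0=270°, θ1=0°, e=1]
t=2 extend(-1) ⇒ [θ0=270°, θ1=0°, e=0]
uniquely the one of 36 2-step routes that fits.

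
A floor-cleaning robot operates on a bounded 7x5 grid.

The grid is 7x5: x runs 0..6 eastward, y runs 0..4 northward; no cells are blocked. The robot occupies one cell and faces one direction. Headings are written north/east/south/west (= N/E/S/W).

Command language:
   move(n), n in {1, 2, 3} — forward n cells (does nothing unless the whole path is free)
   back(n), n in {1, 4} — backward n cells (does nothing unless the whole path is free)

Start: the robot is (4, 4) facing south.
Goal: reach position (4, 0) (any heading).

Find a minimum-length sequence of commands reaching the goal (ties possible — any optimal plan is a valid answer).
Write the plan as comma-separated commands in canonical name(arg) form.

move(3), move(1)

initial: (4, 4) facing south
step 1 (move(3)): (4, 1) facing south
step 2 (move(1)): (4, 0) facing south
shorter routes all fall short; 2 is best.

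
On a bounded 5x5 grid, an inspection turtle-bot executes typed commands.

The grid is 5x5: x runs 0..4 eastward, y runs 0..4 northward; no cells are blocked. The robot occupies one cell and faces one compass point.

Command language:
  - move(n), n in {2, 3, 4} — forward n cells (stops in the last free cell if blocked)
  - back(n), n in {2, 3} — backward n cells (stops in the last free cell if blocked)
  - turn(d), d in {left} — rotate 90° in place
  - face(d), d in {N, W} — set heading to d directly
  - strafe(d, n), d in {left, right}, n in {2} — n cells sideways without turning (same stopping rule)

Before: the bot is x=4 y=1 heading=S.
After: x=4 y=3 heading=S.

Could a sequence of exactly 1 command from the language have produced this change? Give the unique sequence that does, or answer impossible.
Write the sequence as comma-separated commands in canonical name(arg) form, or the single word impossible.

key: heading stays S — the single command does not turn
from: x=4 y=1 heading=S
1. back(2) → x=4 y=3 heading=S
no other 1-command option fits: unique.

back(2)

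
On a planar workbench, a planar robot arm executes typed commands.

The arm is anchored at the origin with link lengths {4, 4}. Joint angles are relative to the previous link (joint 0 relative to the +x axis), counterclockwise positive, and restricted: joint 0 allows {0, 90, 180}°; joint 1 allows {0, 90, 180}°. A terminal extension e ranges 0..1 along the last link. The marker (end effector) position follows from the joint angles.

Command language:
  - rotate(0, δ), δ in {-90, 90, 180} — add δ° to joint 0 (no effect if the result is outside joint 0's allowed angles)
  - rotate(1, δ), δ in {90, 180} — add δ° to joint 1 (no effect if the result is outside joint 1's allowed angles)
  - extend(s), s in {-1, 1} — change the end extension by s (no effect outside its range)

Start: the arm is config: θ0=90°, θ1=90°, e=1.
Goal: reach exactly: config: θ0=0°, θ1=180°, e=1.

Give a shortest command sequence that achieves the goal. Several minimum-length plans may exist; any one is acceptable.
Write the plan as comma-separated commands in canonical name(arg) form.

from: config: θ0=90°, θ1=90°, e=1
1. rotate(0, -90) → config: θ0=0°, θ1=90°, e=1
2. rotate(1, 90) → config: θ0=0°, θ1=180°, e=1
minimal: 2 command(s), checked below 2.

rotate(0, -90), rotate(1, 90)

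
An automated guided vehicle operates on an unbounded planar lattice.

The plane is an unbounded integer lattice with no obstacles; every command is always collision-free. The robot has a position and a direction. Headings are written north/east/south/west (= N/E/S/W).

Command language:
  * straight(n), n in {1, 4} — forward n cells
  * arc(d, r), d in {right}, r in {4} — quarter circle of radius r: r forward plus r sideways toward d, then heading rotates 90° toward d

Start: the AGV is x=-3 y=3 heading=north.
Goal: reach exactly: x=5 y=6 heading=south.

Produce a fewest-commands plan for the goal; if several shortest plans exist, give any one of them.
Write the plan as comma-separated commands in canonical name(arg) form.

straight(4), arc(right, 4), arc(right, 4), straight(1)

initial: x=-3 y=3 heading=north
step 1 (straight(4)): x=-3 y=7 heading=north
step 2 (arc(right, 4)): x=1 y=11 heading=east
step 3 (arc(right, 4)): x=5 y=7 heading=south
step 4 (straight(1)): x=5 y=6 heading=south
nothing shorter than 4 reaches the goal.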